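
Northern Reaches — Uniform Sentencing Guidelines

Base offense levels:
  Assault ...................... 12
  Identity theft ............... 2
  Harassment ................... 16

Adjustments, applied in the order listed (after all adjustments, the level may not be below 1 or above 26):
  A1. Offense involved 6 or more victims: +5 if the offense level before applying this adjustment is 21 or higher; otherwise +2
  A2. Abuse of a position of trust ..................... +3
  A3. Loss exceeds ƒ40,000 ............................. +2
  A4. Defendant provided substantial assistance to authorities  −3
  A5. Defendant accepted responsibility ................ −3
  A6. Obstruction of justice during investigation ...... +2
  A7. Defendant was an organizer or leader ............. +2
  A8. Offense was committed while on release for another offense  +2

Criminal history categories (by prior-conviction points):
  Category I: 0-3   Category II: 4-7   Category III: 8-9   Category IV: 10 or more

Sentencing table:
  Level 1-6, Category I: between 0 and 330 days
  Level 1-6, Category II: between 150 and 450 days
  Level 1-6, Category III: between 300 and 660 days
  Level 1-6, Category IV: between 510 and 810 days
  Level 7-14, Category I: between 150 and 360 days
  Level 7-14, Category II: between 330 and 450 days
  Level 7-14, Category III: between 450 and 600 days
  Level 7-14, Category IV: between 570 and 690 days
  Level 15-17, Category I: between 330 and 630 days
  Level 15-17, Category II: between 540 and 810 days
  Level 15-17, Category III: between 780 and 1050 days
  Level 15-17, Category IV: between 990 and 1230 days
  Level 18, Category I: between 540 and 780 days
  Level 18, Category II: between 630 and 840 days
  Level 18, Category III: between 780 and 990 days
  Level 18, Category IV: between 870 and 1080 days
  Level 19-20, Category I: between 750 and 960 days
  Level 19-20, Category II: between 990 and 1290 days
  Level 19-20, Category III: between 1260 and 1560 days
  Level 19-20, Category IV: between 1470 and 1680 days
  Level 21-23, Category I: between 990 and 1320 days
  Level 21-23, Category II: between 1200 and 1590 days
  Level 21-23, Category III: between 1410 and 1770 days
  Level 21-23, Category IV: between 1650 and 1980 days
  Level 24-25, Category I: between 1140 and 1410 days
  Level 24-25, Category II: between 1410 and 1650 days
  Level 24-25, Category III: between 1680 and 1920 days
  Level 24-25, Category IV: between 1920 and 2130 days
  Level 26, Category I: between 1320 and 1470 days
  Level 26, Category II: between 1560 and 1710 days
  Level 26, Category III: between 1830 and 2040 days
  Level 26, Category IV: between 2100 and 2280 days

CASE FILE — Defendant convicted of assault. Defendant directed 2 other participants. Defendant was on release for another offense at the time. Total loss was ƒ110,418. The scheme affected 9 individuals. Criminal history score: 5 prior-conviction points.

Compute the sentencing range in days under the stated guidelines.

Base offense level for assault: 12.
A1 applies (level before this adjustment is 12 < 21, so +2): 12 + 2 = 14.
A2 does not apply.
A3 applies: 14 + 2 = 16.
A4 does not apply.
A7 applies: 16 + 2 = 18.
A8 applies: 18 + 2 = 20.
Final offense level: 20.
Criminal history: 5 prior points → Category II (4-7).
Level 20 falls in the 19-20 band.
Grid: Level 19-20 × Category II = 990-1290 days.

990-1290 days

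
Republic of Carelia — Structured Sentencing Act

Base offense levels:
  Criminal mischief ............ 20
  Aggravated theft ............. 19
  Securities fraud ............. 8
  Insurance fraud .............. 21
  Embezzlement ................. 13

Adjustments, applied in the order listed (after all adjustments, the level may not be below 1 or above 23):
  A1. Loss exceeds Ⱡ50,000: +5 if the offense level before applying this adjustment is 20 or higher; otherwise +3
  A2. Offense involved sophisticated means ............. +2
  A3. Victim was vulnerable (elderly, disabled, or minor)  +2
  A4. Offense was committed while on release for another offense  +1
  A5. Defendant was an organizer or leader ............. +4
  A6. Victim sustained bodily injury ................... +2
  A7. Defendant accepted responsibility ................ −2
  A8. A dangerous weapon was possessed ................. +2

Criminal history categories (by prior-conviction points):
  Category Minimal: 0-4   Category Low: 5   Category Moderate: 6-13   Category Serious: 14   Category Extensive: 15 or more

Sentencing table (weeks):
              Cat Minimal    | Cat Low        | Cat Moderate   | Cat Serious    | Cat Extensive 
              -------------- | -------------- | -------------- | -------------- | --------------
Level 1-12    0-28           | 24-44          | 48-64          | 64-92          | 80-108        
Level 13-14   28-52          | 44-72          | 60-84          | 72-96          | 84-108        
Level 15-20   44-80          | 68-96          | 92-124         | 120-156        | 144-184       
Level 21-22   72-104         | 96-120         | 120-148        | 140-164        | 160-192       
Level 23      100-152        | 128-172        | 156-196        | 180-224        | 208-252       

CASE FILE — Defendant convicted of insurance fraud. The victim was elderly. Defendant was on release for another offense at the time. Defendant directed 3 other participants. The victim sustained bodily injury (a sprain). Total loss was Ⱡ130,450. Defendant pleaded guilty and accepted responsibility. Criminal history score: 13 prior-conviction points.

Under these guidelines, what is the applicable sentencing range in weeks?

Base offense level for insurance fraud: 21.
A1 applies (level before this adjustment is 21 ≥ 20, so +5): 21 + 5 = 26.
A3 applies: 26 + 2 = 28.
A4 applies: 28 + 1 = 29.
A5 applies: 29 + 4 = 33.
A6 applies: 33 + 2 = 35.
A7 applies: 35 − 2 = 33.
Level 33 exceeds the maximum of 23; capped at 23.
Final offense level: 23.
Criminal history: 13 prior points → Category Moderate (6-13).
Level 23 falls in the 23 band.
Grid: Level 23 × Category Moderate = 156-196 weeks.

156-196 weeks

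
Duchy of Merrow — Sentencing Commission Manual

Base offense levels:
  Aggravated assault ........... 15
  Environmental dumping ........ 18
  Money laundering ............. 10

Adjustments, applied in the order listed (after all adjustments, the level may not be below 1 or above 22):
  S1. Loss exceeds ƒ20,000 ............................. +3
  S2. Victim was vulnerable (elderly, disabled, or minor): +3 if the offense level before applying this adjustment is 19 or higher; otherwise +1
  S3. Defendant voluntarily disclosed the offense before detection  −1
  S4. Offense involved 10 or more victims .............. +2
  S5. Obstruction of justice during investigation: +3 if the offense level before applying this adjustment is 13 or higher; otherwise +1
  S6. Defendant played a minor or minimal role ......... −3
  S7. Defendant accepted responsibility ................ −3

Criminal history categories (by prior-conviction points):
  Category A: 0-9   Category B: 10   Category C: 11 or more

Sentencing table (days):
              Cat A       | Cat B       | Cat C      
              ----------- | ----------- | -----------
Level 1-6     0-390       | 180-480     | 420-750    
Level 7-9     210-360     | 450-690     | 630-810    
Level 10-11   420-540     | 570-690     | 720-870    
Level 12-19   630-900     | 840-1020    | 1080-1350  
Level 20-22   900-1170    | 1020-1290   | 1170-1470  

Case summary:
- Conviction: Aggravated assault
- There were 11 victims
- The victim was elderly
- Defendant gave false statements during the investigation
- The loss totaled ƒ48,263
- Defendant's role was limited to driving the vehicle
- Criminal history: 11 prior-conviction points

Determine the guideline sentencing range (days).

1170-1470 days

Base offense level for aggravated assault: 15.
S1 applies: 15 + 3 = 18.
S2 applies (level before this adjustment is 18 < 19, so +1): 18 + 1 = 19.
S4 applies: 19 + 2 = 21.
S5 applies (level before this adjustment is 21 ≥ 13, so +3): 21 + 3 = 24.
S6 applies: 24 − 3 = 21.
S7 does not apply.
Final offense level: 21.
Criminal history: 11 prior points → Category C (11+).
Level 21 falls in the 20-22 band.
Grid: Level 20-22 × Category C = 1170-1470 days.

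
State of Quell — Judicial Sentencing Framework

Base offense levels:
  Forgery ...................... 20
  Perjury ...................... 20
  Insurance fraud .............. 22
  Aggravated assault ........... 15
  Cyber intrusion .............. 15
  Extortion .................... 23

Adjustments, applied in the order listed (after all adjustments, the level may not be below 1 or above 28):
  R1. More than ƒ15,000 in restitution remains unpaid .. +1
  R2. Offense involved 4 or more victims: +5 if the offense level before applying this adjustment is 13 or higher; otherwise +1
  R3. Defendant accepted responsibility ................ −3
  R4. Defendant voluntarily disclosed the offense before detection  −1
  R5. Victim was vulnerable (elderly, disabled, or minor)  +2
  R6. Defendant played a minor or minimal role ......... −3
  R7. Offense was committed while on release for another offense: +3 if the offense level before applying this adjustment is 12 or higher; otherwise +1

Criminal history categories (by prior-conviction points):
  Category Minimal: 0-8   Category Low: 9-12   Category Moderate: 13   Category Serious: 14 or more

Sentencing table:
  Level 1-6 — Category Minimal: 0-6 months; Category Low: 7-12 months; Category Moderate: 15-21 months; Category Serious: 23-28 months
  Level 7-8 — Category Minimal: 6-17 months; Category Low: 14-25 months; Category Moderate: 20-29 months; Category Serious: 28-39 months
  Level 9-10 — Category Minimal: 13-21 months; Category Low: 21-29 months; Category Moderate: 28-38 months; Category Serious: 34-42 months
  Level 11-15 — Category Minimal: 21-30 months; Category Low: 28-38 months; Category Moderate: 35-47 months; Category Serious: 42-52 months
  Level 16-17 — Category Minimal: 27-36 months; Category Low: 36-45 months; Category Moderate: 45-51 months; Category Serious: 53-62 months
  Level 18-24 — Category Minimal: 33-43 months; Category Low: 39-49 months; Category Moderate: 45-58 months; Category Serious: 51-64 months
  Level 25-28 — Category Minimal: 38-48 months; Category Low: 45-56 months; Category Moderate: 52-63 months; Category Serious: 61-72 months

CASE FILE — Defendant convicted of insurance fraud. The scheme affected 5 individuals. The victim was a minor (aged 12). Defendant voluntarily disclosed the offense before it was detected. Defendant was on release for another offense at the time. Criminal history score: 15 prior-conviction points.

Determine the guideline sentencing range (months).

61-72 months

Base offense level for insurance fraud: 22.
R2 applies (level before this adjustment is 22 ≥ 13, so +5): 22 + 5 = 27.
R3 does not apply.
R4 applies: 27 − 1 = 26.
R5 applies: 26 + 2 = 28.
R7 applies (level before this adjustment is 28 ≥ 12, so +3): 28 + 3 = 31.
Level 31 exceeds the maximum of 28; capped at 28.
Final offense level: 28.
Criminal history: 15 prior points → Category Serious (14+).
Level 28 falls in the 25-28 band.
Grid: Level 25-28 × Category Serious = 61-72 months.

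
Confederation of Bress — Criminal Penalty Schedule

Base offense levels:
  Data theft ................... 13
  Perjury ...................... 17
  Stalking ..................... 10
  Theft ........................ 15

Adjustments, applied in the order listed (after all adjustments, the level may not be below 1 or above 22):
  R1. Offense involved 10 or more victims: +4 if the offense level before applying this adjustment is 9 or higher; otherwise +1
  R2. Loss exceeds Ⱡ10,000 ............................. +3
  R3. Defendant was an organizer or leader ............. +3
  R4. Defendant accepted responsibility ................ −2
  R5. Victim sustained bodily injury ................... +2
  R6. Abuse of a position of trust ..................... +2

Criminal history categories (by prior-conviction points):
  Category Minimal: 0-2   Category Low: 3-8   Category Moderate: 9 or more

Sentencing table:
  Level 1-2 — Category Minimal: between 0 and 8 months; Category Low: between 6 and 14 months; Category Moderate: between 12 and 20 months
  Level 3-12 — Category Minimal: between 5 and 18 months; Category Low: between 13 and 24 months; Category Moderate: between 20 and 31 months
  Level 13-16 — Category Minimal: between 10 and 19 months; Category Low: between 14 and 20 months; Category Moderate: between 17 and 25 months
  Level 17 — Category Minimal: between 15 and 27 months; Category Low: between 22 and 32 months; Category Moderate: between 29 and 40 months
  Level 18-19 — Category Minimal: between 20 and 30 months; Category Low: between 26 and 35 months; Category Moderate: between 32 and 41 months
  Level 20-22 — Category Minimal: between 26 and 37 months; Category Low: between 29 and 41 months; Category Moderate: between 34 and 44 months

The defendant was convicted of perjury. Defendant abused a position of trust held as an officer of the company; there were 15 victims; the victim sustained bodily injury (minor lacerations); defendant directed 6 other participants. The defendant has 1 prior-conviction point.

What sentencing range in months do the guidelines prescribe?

Base offense level for perjury: 17.
R1 applies (level before this adjustment is 17 ≥ 9, so +4): 17 + 4 = 21.
R2 does not apply.
R3 applies: 21 + 3 = 24.
R5 applies: 24 + 2 = 26.
R6 applies: 26 + 2 = 28.
Level 28 exceeds the maximum of 22; capped at 22.
Final offense level: 22.
Criminal history: 1 prior point → Category Minimal (0-2).
Level 22 falls in the 20-22 band.
Grid: Level 20-22 × Category Minimal = 26-37 months.

26-37 months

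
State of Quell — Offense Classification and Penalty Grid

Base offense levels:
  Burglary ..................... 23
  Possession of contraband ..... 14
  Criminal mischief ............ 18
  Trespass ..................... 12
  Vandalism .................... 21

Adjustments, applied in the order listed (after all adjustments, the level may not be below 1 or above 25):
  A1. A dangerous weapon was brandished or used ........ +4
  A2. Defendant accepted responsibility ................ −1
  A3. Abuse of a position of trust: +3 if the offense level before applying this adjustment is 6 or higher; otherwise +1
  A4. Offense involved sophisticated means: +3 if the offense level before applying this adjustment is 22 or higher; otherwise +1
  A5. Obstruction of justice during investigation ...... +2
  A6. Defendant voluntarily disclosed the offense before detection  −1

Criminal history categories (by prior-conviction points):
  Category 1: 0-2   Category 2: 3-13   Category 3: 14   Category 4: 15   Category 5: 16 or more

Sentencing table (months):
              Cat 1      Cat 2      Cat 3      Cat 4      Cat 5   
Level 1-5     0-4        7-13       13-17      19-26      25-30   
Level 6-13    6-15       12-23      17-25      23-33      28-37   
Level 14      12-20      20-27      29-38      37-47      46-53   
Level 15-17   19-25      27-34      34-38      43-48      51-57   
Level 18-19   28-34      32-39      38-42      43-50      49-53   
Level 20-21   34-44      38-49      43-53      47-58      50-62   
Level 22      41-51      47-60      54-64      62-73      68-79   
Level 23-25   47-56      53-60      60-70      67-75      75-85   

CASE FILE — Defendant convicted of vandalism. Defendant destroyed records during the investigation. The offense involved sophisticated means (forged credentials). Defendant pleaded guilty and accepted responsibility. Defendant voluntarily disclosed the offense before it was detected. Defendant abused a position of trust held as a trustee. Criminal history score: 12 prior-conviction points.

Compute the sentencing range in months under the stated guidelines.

53-60 months

Base offense level for vandalism: 21.
A2 applies: 21 − 1 = 20.
A3 applies (level before this adjustment is 20 ≥ 6, so +3): 20 + 3 = 23.
A4 applies (level before this adjustment is 23 ≥ 22, so +3): 23 + 3 = 26.
A5 applies: 26 + 2 = 28.
A6 applies: 28 − 1 = 27.
Level 27 exceeds the maximum of 25; capped at 25.
Final offense level: 25.
Criminal history: 12 prior points → Category 2 (3-13).
Level 25 falls in the 23-25 band.
Grid: Level 23-25 × Category 2 = 53-60 months.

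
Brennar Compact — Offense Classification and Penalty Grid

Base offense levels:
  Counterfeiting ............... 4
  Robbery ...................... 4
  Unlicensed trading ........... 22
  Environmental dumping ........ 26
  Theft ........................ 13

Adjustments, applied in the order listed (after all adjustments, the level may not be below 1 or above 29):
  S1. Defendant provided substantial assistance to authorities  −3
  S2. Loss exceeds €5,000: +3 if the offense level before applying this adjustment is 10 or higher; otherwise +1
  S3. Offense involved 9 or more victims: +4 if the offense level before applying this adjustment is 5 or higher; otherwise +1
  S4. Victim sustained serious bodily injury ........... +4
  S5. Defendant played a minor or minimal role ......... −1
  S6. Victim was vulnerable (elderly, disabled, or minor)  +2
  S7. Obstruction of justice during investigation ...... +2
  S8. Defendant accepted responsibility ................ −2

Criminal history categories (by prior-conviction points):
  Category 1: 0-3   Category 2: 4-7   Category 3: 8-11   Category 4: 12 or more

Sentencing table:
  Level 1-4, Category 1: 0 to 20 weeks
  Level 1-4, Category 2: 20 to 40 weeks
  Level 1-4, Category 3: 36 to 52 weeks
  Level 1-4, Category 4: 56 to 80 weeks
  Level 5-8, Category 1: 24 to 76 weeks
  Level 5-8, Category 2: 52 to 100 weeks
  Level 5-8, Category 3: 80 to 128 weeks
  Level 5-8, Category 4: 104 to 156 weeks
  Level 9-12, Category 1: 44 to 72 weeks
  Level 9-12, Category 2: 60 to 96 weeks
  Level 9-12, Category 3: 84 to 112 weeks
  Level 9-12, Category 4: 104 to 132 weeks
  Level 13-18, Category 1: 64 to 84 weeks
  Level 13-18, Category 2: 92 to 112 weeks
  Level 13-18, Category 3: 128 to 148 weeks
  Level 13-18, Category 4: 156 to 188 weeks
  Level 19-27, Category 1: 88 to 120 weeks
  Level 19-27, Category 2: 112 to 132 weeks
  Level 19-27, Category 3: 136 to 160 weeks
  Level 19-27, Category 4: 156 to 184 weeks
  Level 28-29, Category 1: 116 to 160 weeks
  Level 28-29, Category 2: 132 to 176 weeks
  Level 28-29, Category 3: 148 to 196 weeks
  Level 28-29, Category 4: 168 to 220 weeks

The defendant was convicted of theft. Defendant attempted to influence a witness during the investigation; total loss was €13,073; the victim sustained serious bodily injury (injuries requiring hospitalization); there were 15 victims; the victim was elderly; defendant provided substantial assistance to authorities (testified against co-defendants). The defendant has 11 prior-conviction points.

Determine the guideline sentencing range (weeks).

Base offense level for theft: 13.
S1 applies: 13 − 3 = 10.
S2 applies (level before this adjustment is 10 ≥ 10, so +3): 10 + 3 = 13.
S3 applies (level before this adjustment is 13 ≥ 5, so +4): 13 + 4 = 17.
S4 applies: 17 + 4 = 21.
S5 does not apply.
S6 applies: 21 + 2 = 23.
S7 applies: 23 + 2 = 25.
Final offense level: 25.
Criminal history: 11 prior points → Category 3 (8-11).
Level 25 falls in the 19-27 band.
Grid: Level 19-27 × Category 3 = 136-160 weeks.

136-160 weeks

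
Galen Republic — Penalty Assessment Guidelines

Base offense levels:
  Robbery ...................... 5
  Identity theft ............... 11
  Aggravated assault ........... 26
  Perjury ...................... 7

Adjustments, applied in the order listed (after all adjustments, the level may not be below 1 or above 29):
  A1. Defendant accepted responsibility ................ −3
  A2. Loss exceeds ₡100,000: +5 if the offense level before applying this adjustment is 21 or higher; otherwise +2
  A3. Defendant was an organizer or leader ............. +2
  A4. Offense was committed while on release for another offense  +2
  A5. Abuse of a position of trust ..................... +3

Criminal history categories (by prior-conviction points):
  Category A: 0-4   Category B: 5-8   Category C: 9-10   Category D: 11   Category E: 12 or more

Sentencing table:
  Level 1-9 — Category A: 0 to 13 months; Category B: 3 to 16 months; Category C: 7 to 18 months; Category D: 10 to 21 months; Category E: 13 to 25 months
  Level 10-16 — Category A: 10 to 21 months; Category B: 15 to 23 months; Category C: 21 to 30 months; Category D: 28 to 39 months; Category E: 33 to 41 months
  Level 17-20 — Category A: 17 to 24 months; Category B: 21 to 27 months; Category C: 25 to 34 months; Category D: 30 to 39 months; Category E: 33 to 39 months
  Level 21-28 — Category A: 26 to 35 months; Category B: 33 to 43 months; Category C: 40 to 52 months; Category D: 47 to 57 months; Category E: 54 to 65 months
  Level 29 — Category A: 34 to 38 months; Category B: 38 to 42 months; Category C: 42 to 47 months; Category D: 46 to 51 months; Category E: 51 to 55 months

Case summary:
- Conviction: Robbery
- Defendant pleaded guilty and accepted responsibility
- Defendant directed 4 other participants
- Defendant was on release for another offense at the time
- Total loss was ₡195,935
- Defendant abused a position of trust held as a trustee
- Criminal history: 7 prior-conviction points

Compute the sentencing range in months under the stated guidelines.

15-23 months

Base offense level for robbery: 5.
A1 applies: 5 − 3 = 2.
A2 applies (level before this adjustment is 2 < 21, so +2): 2 + 2 = 4.
A3 applies: 4 + 2 = 6.
A4 applies: 6 + 2 = 8.
A5 applies: 8 + 3 = 11.
Final offense level: 11.
Criminal history: 7 prior points → Category B (5-8).
Level 11 falls in the 10-16 band.
Grid: Level 10-16 × Category B = 15-23 months.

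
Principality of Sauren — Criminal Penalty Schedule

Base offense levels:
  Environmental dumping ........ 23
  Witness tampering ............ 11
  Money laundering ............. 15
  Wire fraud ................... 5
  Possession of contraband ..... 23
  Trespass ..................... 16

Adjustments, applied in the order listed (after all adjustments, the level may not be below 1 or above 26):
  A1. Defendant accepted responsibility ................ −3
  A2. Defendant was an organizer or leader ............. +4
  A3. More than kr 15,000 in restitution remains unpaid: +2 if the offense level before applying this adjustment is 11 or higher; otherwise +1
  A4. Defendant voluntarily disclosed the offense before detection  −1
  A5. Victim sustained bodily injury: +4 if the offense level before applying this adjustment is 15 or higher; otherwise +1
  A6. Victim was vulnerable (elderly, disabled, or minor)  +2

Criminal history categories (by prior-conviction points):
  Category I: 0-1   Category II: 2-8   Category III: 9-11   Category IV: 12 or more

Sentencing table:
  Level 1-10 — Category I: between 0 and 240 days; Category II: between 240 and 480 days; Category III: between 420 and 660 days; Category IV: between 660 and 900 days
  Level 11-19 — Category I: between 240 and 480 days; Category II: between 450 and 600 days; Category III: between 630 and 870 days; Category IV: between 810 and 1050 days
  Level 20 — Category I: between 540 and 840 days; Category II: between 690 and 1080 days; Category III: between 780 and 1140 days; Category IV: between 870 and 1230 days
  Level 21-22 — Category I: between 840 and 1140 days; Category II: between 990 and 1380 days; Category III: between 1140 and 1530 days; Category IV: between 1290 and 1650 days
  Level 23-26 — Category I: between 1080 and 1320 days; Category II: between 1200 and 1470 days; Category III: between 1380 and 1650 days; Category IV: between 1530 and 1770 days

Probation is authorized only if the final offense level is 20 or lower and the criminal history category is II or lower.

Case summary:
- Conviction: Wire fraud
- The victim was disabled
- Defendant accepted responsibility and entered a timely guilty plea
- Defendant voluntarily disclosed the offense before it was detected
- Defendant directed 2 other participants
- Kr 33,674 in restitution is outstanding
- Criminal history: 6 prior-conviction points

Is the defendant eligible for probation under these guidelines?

Base offense level for wire fraud: 5.
A1 applies: 5 − 3 = 2.
A2 applies: 2 + 4 = 6.
A3 applies (level before this adjustment is 6 < 11, so +1): 6 + 1 = 7.
A4 applies: 7 − 1 = 6.
A5 does not apply.
A6 applies: 6 + 2 = 8.
Final offense level: 8.
Criminal history: 6 prior points → Category II (2-8).
Level 8 falls in the 1-10 band.
Grid: Level 1-10 × Category II = 240-480 days.
Probation check: level 8 ≤ 20 and category II ≤ II → eligible.

Yes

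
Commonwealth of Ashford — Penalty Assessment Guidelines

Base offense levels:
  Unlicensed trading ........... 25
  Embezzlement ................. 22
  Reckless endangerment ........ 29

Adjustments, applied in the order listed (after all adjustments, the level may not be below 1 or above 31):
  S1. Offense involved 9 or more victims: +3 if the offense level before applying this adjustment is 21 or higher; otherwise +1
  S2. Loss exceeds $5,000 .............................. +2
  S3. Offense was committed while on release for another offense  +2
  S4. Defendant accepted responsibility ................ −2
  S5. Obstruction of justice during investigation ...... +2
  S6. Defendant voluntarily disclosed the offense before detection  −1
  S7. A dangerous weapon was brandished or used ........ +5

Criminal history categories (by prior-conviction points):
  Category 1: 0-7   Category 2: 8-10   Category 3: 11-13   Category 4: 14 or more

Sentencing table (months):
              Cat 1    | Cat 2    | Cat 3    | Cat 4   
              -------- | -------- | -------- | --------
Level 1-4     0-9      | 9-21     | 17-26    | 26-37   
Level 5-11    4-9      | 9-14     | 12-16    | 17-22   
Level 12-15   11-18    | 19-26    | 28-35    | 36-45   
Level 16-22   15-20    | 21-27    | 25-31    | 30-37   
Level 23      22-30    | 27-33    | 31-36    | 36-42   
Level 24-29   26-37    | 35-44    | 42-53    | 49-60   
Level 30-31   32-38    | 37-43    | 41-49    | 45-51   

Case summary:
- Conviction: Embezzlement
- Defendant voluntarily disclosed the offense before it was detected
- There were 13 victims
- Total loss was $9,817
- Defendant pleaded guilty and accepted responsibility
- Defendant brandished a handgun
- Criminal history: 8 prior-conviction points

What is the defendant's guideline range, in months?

Base offense level for embezzlement: 22.
S1 applies (level before this adjustment is 22 ≥ 21, so +3): 22 + 3 = 25.
S2 applies: 25 + 2 = 27.
S4 applies: 27 − 2 = 25.
S6 applies: 25 − 1 = 24.
S7 applies: 24 + 5 = 29.
Final offense level: 29.
Criminal history: 8 prior points → Category 2 (8-10).
Level 29 falls in the 24-29 band.
Grid: Level 24-29 × Category 2 = 35-44 months.

35-44 months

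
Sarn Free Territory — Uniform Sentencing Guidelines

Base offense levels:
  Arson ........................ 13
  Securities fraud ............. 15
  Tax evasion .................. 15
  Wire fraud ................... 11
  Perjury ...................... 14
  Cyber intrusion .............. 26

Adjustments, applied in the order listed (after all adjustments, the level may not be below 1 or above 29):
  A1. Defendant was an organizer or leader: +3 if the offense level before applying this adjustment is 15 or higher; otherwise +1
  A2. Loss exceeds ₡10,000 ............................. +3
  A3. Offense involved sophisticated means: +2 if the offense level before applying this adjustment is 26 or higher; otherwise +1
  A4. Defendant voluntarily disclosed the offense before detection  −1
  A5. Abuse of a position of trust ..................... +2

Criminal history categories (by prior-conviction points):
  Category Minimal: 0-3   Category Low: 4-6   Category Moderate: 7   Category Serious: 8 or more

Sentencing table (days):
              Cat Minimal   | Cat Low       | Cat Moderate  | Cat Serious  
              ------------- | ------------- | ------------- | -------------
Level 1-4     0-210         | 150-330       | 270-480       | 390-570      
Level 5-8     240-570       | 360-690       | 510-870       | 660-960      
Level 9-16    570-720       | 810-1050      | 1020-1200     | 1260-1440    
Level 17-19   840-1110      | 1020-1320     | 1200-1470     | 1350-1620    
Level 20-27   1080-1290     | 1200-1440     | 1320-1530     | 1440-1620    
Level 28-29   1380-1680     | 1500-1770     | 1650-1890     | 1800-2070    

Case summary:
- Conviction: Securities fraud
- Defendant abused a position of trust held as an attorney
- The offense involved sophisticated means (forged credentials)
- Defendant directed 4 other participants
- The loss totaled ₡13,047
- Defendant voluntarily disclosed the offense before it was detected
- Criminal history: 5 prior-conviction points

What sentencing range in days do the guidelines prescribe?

1200-1440 days

Base offense level for securities fraud: 15.
A1 applies (level before this adjustment is 15 ≥ 15, so +3): 15 + 3 = 18.
A2 applies: 18 + 3 = 21.
A3 applies (level before this adjustment is 21 < 26, so +1): 21 + 1 = 22.
A4 applies: 22 − 1 = 21.
A5 applies: 21 + 2 = 23.
Final offense level: 23.
Criminal history: 5 prior points → Category Low (4-6).
Level 23 falls in the 20-27 band.
Grid: Level 20-27 × Category Low = 1200-1440 days.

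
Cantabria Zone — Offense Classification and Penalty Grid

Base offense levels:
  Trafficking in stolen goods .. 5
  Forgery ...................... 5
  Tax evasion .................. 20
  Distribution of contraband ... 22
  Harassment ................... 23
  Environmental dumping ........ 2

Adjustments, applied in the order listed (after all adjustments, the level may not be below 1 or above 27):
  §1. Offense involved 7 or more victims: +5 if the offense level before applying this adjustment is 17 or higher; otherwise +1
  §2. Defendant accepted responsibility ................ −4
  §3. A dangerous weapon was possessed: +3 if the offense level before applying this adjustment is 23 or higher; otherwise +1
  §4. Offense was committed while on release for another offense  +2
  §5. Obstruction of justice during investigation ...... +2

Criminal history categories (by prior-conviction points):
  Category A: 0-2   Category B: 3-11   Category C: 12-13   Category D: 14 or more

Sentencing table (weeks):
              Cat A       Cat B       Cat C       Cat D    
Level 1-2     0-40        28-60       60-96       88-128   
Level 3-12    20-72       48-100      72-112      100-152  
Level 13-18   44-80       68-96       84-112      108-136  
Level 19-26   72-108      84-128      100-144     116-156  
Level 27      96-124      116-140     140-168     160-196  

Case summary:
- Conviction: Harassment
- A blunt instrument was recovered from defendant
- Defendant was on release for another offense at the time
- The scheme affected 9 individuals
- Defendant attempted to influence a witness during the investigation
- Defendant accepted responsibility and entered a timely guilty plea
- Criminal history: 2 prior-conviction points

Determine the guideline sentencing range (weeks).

Base offense level for harassment: 23.
§1 applies (level before this adjustment is 23 ≥ 17, so +5): 23 + 5 = 28.
§2 applies: 28 − 4 = 24.
§3 applies (level before this adjustment is 24 ≥ 23, so +3): 24 + 3 = 27.
§4 applies: 27 + 2 = 29.
§5 applies: 29 + 2 = 31.
Level 31 exceeds the maximum of 27; capped at 27.
Final offense level: 27.
Criminal history: 2 prior points → Category A (0-2).
Level 27 falls in the 27 band.
Grid: Level 27 × Category A = 96-124 weeks.

96-124 weeks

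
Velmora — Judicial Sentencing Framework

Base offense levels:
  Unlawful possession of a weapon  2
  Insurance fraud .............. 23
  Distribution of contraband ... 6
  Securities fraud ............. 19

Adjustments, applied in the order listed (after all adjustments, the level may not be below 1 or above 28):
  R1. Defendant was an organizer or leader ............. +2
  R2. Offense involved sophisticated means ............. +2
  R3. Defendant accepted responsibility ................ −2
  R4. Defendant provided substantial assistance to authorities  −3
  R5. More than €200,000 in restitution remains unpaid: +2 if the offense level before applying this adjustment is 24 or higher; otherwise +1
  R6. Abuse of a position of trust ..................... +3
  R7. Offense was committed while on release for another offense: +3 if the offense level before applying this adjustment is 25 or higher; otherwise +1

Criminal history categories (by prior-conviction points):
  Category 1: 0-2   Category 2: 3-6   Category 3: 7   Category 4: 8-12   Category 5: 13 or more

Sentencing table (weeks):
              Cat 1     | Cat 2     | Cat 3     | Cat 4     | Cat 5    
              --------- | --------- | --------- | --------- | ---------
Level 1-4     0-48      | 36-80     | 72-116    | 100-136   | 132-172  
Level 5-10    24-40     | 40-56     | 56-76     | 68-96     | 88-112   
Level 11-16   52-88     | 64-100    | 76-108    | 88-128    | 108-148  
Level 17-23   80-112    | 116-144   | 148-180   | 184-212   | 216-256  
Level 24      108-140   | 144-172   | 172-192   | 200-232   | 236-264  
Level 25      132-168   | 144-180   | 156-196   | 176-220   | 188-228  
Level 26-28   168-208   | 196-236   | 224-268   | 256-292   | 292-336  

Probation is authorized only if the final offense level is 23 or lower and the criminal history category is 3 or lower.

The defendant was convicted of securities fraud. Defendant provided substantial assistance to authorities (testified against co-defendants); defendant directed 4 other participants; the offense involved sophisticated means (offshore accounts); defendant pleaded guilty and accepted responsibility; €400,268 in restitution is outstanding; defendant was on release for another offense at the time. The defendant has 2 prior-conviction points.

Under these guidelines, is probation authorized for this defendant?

Yes

Base offense level for securities fraud: 19.
R1 applies: 19 + 2 = 21.
R2 applies: 21 + 2 = 23.
R3 applies: 23 − 2 = 21.
R4 applies: 21 − 3 = 18.
R5 applies (level before this adjustment is 18 < 24, so +1): 18 + 1 = 19.
R6 does not apply.
R7 applies (level before this adjustment is 19 < 25, so +1): 19 + 1 = 20.
Final offense level: 20.
Criminal history: 2 prior points → Category 1 (0-2).
Level 20 falls in the 17-23 band.
Grid: Level 17-23 × Category 1 = 80-112 weeks.
Probation check: level 20 ≤ 23 and category 1 ≤ 3 → eligible.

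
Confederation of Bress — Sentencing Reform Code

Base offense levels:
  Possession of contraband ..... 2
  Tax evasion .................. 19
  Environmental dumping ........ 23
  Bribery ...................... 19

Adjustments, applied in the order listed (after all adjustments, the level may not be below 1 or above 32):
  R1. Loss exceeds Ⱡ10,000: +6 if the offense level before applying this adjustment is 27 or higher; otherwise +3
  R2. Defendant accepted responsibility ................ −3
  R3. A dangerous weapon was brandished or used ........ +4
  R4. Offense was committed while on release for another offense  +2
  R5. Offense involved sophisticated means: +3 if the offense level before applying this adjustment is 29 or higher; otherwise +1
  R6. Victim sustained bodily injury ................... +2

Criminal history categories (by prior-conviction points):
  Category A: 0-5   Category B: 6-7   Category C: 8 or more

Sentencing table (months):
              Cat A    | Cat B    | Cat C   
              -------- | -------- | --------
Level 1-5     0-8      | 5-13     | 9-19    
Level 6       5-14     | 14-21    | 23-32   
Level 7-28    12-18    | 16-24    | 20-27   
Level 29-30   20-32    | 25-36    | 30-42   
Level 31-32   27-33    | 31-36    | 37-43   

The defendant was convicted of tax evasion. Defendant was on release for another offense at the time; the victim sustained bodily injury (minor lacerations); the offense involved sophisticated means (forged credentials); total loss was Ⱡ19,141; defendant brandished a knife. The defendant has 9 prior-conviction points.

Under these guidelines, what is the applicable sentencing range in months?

37-43 months

Base offense level for tax evasion: 19.
R1 applies (level before this adjustment is 19 < 27, so +3): 19 + 3 = 22.
R3 applies: 22 + 4 = 26.
R4 applies: 26 + 2 = 28.
R5 applies (level before this adjustment is 28 < 29, so +1): 28 + 1 = 29.
R6 applies: 29 + 2 = 31.
Final offense level: 31.
Criminal history: 9 prior points → Category C (8+).
Level 31 falls in the 31-32 band.
Grid: Level 31-32 × Category C = 37-43 months.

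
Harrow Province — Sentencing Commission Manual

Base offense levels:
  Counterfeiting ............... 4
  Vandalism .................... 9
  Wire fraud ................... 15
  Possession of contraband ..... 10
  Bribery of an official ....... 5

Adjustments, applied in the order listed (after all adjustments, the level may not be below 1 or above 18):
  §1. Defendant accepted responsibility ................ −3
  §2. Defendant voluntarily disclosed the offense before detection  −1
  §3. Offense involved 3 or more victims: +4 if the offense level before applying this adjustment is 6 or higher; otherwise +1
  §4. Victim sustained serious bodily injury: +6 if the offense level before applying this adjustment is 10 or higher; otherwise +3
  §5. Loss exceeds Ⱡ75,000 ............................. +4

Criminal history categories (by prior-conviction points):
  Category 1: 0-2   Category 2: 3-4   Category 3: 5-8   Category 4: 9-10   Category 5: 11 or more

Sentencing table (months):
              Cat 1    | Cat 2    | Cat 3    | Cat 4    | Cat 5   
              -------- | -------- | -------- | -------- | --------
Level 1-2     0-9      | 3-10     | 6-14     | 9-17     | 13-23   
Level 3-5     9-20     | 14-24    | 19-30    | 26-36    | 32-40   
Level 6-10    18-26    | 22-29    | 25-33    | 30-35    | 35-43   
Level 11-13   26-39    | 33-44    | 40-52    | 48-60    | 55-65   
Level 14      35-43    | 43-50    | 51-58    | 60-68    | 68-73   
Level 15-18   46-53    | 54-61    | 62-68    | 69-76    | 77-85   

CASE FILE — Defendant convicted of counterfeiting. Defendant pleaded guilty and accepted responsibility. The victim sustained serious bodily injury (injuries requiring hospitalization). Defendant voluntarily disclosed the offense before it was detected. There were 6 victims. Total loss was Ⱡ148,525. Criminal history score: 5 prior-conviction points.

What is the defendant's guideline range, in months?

25-33 months

Base offense level for counterfeiting: 4.
§1 applies: 4 − 3 = 1.
§2 applies: 1 − 1 = 0.
§3 applies (level before this adjustment is 0 < 6, so +1): 0 + 1 = 1.
§4 applies (level before this adjustment is 1 < 10, so +3): 1 + 3 = 4.
§5 applies: 4 + 4 = 8.
Final offense level: 8.
Criminal history: 5 prior points → Category 3 (5-8).
Level 8 falls in the 6-10 band.
Grid: Level 6-10 × Category 3 = 25-33 months.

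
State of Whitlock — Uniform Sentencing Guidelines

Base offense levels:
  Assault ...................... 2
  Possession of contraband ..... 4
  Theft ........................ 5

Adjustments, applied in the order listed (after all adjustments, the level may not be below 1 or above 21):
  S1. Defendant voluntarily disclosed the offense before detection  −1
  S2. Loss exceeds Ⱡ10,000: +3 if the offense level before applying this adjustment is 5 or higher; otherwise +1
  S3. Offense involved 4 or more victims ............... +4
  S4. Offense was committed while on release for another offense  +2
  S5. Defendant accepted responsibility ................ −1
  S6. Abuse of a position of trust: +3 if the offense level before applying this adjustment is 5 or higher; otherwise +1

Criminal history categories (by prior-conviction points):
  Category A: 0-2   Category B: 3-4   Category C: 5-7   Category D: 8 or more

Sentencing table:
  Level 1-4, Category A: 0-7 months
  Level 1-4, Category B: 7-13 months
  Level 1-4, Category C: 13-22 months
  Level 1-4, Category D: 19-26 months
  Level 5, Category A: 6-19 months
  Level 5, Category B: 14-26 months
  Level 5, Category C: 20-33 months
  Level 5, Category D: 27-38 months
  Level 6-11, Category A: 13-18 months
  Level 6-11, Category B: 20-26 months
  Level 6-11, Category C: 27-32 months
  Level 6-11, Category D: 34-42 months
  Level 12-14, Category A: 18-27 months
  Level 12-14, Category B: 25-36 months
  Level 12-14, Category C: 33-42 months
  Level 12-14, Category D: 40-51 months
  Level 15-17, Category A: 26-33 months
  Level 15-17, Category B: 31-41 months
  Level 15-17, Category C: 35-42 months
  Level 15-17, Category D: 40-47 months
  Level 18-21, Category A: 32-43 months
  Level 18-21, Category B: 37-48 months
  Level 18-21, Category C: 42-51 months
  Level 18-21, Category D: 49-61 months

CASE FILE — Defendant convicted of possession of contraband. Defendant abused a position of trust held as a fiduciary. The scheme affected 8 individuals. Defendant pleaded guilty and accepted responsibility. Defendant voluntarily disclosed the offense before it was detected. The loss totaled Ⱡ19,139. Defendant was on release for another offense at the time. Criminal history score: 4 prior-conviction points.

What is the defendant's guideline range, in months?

25-36 months

Base offense level for possession of contraband: 4.
S1 applies: 4 − 1 = 3.
S2 applies (level before this adjustment is 3 < 5, so +1): 3 + 1 = 4.
S3 applies: 4 + 4 = 8.
S4 applies: 8 + 2 = 10.
S5 applies: 10 − 1 = 9.
S6 applies (level before this adjustment is 9 ≥ 5, so +3): 9 + 3 = 12.
Final offense level: 12.
Criminal history: 4 prior points → Category B (3-4).
Level 12 falls in the 12-14 band.
Grid: Level 12-14 × Category B = 25-36 months.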